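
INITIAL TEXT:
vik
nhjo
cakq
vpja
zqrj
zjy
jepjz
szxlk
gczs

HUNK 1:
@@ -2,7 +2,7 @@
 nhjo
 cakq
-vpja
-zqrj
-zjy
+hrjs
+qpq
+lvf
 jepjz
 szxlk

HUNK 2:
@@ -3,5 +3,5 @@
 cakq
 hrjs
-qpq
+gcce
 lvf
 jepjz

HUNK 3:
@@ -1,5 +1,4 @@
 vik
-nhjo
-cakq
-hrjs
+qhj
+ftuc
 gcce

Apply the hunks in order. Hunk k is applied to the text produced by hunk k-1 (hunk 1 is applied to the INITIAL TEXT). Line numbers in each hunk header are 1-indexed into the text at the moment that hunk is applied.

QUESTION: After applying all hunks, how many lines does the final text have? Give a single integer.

Hunk 1: at line 2 remove [vpja,zqrj,zjy] add [hrjs,qpq,lvf] -> 9 lines: vik nhjo cakq hrjs qpq lvf jepjz szxlk gczs
Hunk 2: at line 3 remove [qpq] add [gcce] -> 9 lines: vik nhjo cakq hrjs gcce lvf jepjz szxlk gczs
Hunk 3: at line 1 remove [nhjo,cakq,hrjs] add [qhj,ftuc] -> 8 lines: vik qhj ftuc gcce lvf jepjz szxlk gczs
Final line count: 8

Answer: 8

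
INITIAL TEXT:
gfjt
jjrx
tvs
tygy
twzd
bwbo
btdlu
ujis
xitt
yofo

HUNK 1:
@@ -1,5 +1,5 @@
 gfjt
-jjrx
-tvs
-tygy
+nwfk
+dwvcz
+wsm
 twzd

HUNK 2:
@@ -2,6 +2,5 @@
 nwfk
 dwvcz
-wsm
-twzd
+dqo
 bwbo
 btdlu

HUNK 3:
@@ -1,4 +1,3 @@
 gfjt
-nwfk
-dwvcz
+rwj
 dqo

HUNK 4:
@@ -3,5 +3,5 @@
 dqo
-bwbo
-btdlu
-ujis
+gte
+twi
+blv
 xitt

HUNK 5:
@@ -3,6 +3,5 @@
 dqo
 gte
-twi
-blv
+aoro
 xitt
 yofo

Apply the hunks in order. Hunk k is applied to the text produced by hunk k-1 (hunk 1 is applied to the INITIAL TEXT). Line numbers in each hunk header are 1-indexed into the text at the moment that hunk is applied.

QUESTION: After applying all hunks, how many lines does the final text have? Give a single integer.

Answer: 7

Derivation:
Hunk 1: at line 1 remove [jjrx,tvs,tygy] add [nwfk,dwvcz,wsm] -> 10 lines: gfjt nwfk dwvcz wsm twzd bwbo btdlu ujis xitt yofo
Hunk 2: at line 2 remove [wsm,twzd] add [dqo] -> 9 lines: gfjt nwfk dwvcz dqo bwbo btdlu ujis xitt yofo
Hunk 3: at line 1 remove [nwfk,dwvcz] add [rwj] -> 8 lines: gfjt rwj dqo bwbo btdlu ujis xitt yofo
Hunk 4: at line 3 remove [bwbo,btdlu,ujis] add [gte,twi,blv] -> 8 lines: gfjt rwj dqo gte twi blv xitt yofo
Hunk 5: at line 3 remove [twi,blv] add [aoro] -> 7 lines: gfjt rwj dqo gte aoro xitt yofo
Final line count: 7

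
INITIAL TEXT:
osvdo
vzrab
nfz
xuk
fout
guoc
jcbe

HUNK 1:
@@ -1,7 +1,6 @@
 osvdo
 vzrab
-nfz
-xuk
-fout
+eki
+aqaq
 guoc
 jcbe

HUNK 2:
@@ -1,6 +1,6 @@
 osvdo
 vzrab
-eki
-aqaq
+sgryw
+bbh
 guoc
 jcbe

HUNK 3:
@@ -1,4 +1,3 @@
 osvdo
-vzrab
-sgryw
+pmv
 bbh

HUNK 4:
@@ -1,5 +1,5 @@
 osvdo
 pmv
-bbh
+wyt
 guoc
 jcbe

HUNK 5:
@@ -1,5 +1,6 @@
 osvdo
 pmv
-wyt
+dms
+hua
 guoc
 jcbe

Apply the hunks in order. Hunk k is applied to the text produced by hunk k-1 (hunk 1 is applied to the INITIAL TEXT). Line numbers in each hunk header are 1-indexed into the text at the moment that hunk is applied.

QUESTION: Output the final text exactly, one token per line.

Answer: osvdo
pmv
dms
hua
guoc
jcbe

Derivation:
Hunk 1: at line 1 remove [nfz,xuk,fout] add [eki,aqaq] -> 6 lines: osvdo vzrab eki aqaq guoc jcbe
Hunk 2: at line 1 remove [eki,aqaq] add [sgryw,bbh] -> 6 lines: osvdo vzrab sgryw bbh guoc jcbe
Hunk 3: at line 1 remove [vzrab,sgryw] add [pmv] -> 5 lines: osvdo pmv bbh guoc jcbe
Hunk 4: at line 1 remove [bbh] add [wyt] -> 5 lines: osvdo pmv wyt guoc jcbe
Hunk 5: at line 1 remove [wyt] add [dms,hua] -> 6 lines: osvdo pmv dms hua guoc jcbe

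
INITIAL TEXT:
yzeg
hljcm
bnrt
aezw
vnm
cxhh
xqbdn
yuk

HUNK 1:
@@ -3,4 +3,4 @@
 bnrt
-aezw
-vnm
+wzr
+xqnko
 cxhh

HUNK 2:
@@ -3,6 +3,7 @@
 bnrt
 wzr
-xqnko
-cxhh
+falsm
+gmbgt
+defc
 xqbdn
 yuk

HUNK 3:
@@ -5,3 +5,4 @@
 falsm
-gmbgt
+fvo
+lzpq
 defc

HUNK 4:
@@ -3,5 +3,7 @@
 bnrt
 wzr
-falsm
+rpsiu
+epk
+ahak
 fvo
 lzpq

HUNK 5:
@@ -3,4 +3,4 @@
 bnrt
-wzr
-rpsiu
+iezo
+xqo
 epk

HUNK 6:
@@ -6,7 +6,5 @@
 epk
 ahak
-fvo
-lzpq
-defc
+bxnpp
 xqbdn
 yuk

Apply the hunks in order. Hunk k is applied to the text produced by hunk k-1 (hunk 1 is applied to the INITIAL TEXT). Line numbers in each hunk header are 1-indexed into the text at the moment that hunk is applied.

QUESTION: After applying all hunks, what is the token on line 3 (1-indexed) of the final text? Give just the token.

Hunk 1: at line 3 remove [aezw,vnm] add [wzr,xqnko] -> 8 lines: yzeg hljcm bnrt wzr xqnko cxhh xqbdn yuk
Hunk 2: at line 3 remove [xqnko,cxhh] add [falsm,gmbgt,defc] -> 9 lines: yzeg hljcm bnrt wzr falsm gmbgt defc xqbdn yuk
Hunk 3: at line 5 remove [gmbgt] add [fvo,lzpq] -> 10 lines: yzeg hljcm bnrt wzr falsm fvo lzpq defc xqbdn yuk
Hunk 4: at line 3 remove [falsm] add [rpsiu,epk,ahak] -> 12 lines: yzeg hljcm bnrt wzr rpsiu epk ahak fvo lzpq defc xqbdn yuk
Hunk 5: at line 3 remove [wzr,rpsiu] add [iezo,xqo] -> 12 lines: yzeg hljcm bnrt iezo xqo epk ahak fvo lzpq defc xqbdn yuk
Hunk 6: at line 6 remove [fvo,lzpq,defc] add [bxnpp] -> 10 lines: yzeg hljcm bnrt iezo xqo epk ahak bxnpp xqbdn yuk
Final line 3: bnrt

Answer: bnrt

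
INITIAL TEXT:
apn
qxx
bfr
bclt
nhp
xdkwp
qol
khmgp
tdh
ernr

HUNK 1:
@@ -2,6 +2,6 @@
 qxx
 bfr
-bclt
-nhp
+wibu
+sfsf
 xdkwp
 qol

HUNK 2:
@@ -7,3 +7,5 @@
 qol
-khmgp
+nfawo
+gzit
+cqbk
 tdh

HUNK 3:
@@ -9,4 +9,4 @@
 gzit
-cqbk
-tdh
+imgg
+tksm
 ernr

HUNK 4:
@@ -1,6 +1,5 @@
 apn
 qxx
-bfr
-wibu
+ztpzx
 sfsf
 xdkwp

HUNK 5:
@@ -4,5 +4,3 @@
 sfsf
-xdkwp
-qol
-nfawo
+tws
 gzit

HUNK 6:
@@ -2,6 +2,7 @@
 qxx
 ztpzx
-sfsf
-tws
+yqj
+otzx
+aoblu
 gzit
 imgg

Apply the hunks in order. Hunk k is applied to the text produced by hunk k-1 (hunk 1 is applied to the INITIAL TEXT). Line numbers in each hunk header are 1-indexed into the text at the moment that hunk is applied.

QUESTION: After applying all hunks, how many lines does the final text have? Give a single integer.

Answer: 10

Derivation:
Hunk 1: at line 2 remove [bclt,nhp] add [wibu,sfsf] -> 10 lines: apn qxx bfr wibu sfsf xdkwp qol khmgp tdh ernr
Hunk 2: at line 7 remove [khmgp] add [nfawo,gzit,cqbk] -> 12 lines: apn qxx bfr wibu sfsf xdkwp qol nfawo gzit cqbk tdh ernr
Hunk 3: at line 9 remove [cqbk,tdh] add [imgg,tksm] -> 12 lines: apn qxx bfr wibu sfsf xdkwp qol nfawo gzit imgg tksm ernr
Hunk 4: at line 1 remove [bfr,wibu] add [ztpzx] -> 11 lines: apn qxx ztpzx sfsf xdkwp qol nfawo gzit imgg tksm ernr
Hunk 5: at line 4 remove [xdkwp,qol,nfawo] add [tws] -> 9 lines: apn qxx ztpzx sfsf tws gzit imgg tksm ernr
Hunk 6: at line 2 remove [sfsf,tws] add [yqj,otzx,aoblu] -> 10 lines: apn qxx ztpzx yqj otzx aoblu gzit imgg tksm ernr
Final line count: 10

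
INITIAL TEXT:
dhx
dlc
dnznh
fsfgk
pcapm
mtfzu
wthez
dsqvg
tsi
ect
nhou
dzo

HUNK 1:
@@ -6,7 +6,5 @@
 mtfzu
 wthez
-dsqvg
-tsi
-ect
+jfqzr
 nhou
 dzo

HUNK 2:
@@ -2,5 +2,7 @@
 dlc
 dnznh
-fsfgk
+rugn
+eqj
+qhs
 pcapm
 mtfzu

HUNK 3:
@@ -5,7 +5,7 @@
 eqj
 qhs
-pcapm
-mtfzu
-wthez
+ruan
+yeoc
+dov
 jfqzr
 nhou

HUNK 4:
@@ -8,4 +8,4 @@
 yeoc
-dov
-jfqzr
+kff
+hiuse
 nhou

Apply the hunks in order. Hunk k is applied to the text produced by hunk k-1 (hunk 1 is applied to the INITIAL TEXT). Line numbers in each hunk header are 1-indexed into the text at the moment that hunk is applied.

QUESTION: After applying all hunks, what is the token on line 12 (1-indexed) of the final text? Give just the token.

Hunk 1: at line 6 remove [dsqvg,tsi,ect] add [jfqzr] -> 10 lines: dhx dlc dnznh fsfgk pcapm mtfzu wthez jfqzr nhou dzo
Hunk 2: at line 2 remove [fsfgk] add [rugn,eqj,qhs] -> 12 lines: dhx dlc dnznh rugn eqj qhs pcapm mtfzu wthez jfqzr nhou dzo
Hunk 3: at line 5 remove [pcapm,mtfzu,wthez] add [ruan,yeoc,dov] -> 12 lines: dhx dlc dnznh rugn eqj qhs ruan yeoc dov jfqzr nhou dzo
Hunk 4: at line 8 remove [dov,jfqzr] add [kff,hiuse] -> 12 lines: dhx dlc dnznh rugn eqj qhs ruan yeoc kff hiuse nhou dzo
Final line 12: dzo

Answer: dzo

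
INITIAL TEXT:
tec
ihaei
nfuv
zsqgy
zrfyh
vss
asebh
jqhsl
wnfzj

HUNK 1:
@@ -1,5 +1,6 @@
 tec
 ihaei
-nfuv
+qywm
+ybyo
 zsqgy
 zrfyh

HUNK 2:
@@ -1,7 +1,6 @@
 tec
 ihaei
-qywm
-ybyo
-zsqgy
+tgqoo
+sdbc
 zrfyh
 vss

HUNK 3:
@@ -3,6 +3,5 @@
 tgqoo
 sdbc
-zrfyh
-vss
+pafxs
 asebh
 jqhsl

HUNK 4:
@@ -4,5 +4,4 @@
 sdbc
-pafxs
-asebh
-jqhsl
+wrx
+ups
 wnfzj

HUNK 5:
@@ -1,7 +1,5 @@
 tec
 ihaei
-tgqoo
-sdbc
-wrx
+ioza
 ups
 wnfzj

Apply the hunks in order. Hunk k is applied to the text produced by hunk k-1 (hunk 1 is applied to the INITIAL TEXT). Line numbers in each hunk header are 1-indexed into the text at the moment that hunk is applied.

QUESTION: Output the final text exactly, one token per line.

Answer: tec
ihaei
ioza
ups
wnfzj

Derivation:
Hunk 1: at line 1 remove [nfuv] add [qywm,ybyo] -> 10 lines: tec ihaei qywm ybyo zsqgy zrfyh vss asebh jqhsl wnfzj
Hunk 2: at line 1 remove [qywm,ybyo,zsqgy] add [tgqoo,sdbc] -> 9 lines: tec ihaei tgqoo sdbc zrfyh vss asebh jqhsl wnfzj
Hunk 3: at line 3 remove [zrfyh,vss] add [pafxs] -> 8 lines: tec ihaei tgqoo sdbc pafxs asebh jqhsl wnfzj
Hunk 4: at line 4 remove [pafxs,asebh,jqhsl] add [wrx,ups] -> 7 lines: tec ihaei tgqoo sdbc wrx ups wnfzj
Hunk 5: at line 1 remove [tgqoo,sdbc,wrx] add [ioza] -> 5 lines: tec ihaei ioza ups wnfzj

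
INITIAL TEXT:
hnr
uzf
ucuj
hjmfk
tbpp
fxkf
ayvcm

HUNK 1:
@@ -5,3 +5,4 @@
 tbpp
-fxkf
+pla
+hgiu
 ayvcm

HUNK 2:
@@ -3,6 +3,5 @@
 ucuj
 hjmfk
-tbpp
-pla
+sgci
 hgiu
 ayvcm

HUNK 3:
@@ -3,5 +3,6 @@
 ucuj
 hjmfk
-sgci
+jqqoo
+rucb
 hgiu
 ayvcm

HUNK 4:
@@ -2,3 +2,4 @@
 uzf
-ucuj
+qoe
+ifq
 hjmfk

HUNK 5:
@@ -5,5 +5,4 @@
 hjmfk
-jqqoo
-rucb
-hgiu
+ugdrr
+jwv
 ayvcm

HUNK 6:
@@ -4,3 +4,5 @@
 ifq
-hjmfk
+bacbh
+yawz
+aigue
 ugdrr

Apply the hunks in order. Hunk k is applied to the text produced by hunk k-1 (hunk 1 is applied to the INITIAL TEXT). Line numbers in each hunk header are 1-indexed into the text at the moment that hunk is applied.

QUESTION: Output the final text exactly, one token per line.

Answer: hnr
uzf
qoe
ifq
bacbh
yawz
aigue
ugdrr
jwv
ayvcm

Derivation:
Hunk 1: at line 5 remove [fxkf] add [pla,hgiu] -> 8 lines: hnr uzf ucuj hjmfk tbpp pla hgiu ayvcm
Hunk 2: at line 3 remove [tbpp,pla] add [sgci] -> 7 lines: hnr uzf ucuj hjmfk sgci hgiu ayvcm
Hunk 3: at line 3 remove [sgci] add [jqqoo,rucb] -> 8 lines: hnr uzf ucuj hjmfk jqqoo rucb hgiu ayvcm
Hunk 4: at line 2 remove [ucuj] add [qoe,ifq] -> 9 lines: hnr uzf qoe ifq hjmfk jqqoo rucb hgiu ayvcm
Hunk 5: at line 5 remove [jqqoo,rucb,hgiu] add [ugdrr,jwv] -> 8 lines: hnr uzf qoe ifq hjmfk ugdrr jwv ayvcm
Hunk 6: at line 4 remove [hjmfk] add [bacbh,yawz,aigue] -> 10 lines: hnr uzf qoe ifq bacbh yawz aigue ugdrr jwv ayvcm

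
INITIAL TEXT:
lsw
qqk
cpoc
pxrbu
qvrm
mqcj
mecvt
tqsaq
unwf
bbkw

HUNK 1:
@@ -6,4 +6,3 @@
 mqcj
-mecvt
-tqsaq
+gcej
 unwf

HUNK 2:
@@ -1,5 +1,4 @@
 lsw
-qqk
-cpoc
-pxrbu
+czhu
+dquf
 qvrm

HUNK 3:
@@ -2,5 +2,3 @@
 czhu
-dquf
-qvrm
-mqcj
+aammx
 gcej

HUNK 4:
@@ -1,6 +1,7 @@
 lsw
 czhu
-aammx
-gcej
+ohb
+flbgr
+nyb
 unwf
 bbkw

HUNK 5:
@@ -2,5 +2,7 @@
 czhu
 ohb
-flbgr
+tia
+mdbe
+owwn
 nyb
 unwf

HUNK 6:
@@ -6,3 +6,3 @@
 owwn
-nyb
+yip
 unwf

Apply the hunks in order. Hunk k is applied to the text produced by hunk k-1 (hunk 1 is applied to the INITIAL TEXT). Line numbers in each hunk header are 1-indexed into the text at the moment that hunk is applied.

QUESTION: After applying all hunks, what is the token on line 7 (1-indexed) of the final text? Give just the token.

Hunk 1: at line 6 remove [mecvt,tqsaq] add [gcej] -> 9 lines: lsw qqk cpoc pxrbu qvrm mqcj gcej unwf bbkw
Hunk 2: at line 1 remove [qqk,cpoc,pxrbu] add [czhu,dquf] -> 8 lines: lsw czhu dquf qvrm mqcj gcej unwf bbkw
Hunk 3: at line 2 remove [dquf,qvrm,mqcj] add [aammx] -> 6 lines: lsw czhu aammx gcej unwf bbkw
Hunk 4: at line 1 remove [aammx,gcej] add [ohb,flbgr,nyb] -> 7 lines: lsw czhu ohb flbgr nyb unwf bbkw
Hunk 5: at line 2 remove [flbgr] add [tia,mdbe,owwn] -> 9 lines: lsw czhu ohb tia mdbe owwn nyb unwf bbkw
Hunk 6: at line 6 remove [nyb] add [yip] -> 9 lines: lsw czhu ohb tia mdbe owwn yip unwf bbkw
Final line 7: yip

Answer: yip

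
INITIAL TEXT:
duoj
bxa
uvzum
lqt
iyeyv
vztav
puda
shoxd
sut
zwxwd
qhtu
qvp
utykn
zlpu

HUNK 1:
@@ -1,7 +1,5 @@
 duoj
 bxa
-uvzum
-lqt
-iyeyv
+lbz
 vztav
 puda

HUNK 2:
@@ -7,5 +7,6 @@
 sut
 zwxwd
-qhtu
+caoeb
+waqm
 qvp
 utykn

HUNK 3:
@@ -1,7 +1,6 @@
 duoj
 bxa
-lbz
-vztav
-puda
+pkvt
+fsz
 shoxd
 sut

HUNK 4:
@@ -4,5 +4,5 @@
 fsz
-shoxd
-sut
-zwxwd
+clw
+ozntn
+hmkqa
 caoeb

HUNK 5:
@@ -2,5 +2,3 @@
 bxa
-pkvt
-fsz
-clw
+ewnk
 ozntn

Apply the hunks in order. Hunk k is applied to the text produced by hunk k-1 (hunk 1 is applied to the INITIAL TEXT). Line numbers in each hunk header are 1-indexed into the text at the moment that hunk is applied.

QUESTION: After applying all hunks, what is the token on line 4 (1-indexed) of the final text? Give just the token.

Hunk 1: at line 1 remove [uvzum,lqt,iyeyv] add [lbz] -> 12 lines: duoj bxa lbz vztav puda shoxd sut zwxwd qhtu qvp utykn zlpu
Hunk 2: at line 7 remove [qhtu] add [caoeb,waqm] -> 13 lines: duoj bxa lbz vztav puda shoxd sut zwxwd caoeb waqm qvp utykn zlpu
Hunk 3: at line 1 remove [lbz,vztav,puda] add [pkvt,fsz] -> 12 lines: duoj bxa pkvt fsz shoxd sut zwxwd caoeb waqm qvp utykn zlpu
Hunk 4: at line 4 remove [shoxd,sut,zwxwd] add [clw,ozntn,hmkqa] -> 12 lines: duoj bxa pkvt fsz clw ozntn hmkqa caoeb waqm qvp utykn zlpu
Hunk 5: at line 2 remove [pkvt,fsz,clw] add [ewnk] -> 10 lines: duoj bxa ewnk ozntn hmkqa caoeb waqm qvp utykn zlpu
Final line 4: ozntn

Answer: ozntn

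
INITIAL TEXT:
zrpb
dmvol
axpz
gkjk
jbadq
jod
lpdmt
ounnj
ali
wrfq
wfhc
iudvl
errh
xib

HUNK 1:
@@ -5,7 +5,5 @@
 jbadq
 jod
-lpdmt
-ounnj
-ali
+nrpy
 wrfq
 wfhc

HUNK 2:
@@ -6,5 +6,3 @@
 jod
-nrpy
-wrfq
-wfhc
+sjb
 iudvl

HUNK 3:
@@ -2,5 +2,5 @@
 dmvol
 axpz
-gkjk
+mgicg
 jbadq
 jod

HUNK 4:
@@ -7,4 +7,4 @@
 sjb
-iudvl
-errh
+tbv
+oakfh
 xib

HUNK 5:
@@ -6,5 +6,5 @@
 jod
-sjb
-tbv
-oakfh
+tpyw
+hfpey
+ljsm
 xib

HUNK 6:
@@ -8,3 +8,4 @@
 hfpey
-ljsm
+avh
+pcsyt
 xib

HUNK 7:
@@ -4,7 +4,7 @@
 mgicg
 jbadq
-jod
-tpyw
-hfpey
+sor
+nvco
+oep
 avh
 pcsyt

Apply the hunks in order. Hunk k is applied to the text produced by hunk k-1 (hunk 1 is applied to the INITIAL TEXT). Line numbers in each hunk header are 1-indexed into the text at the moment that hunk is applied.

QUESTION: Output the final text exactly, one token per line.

Answer: zrpb
dmvol
axpz
mgicg
jbadq
sor
nvco
oep
avh
pcsyt
xib

Derivation:
Hunk 1: at line 5 remove [lpdmt,ounnj,ali] add [nrpy] -> 12 lines: zrpb dmvol axpz gkjk jbadq jod nrpy wrfq wfhc iudvl errh xib
Hunk 2: at line 6 remove [nrpy,wrfq,wfhc] add [sjb] -> 10 lines: zrpb dmvol axpz gkjk jbadq jod sjb iudvl errh xib
Hunk 3: at line 2 remove [gkjk] add [mgicg] -> 10 lines: zrpb dmvol axpz mgicg jbadq jod sjb iudvl errh xib
Hunk 4: at line 7 remove [iudvl,errh] add [tbv,oakfh] -> 10 lines: zrpb dmvol axpz mgicg jbadq jod sjb tbv oakfh xib
Hunk 5: at line 6 remove [sjb,tbv,oakfh] add [tpyw,hfpey,ljsm] -> 10 lines: zrpb dmvol axpz mgicg jbadq jod tpyw hfpey ljsm xib
Hunk 6: at line 8 remove [ljsm] add [avh,pcsyt] -> 11 lines: zrpb dmvol axpz mgicg jbadq jod tpyw hfpey avh pcsyt xib
Hunk 7: at line 4 remove [jod,tpyw,hfpey] add [sor,nvco,oep] -> 11 lines: zrpb dmvol axpz mgicg jbadq sor nvco oep avh pcsyt xib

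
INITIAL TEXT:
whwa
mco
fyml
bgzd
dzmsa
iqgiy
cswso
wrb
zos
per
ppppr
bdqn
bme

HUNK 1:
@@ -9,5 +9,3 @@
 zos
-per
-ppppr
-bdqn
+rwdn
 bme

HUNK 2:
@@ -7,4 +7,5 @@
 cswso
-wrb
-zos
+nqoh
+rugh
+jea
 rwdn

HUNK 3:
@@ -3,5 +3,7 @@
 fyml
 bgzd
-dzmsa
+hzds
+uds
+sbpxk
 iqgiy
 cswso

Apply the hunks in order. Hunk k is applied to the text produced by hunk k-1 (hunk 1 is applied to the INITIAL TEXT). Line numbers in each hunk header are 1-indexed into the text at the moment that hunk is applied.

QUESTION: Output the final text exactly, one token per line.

Hunk 1: at line 9 remove [per,ppppr,bdqn] add [rwdn] -> 11 lines: whwa mco fyml bgzd dzmsa iqgiy cswso wrb zos rwdn bme
Hunk 2: at line 7 remove [wrb,zos] add [nqoh,rugh,jea] -> 12 lines: whwa mco fyml bgzd dzmsa iqgiy cswso nqoh rugh jea rwdn bme
Hunk 3: at line 3 remove [dzmsa] add [hzds,uds,sbpxk] -> 14 lines: whwa mco fyml bgzd hzds uds sbpxk iqgiy cswso nqoh rugh jea rwdn bme

Answer: whwa
mco
fyml
bgzd
hzds
uds
sbpxk
iqgiy
cswso
nqoh
rugh
jea
rwdn
bme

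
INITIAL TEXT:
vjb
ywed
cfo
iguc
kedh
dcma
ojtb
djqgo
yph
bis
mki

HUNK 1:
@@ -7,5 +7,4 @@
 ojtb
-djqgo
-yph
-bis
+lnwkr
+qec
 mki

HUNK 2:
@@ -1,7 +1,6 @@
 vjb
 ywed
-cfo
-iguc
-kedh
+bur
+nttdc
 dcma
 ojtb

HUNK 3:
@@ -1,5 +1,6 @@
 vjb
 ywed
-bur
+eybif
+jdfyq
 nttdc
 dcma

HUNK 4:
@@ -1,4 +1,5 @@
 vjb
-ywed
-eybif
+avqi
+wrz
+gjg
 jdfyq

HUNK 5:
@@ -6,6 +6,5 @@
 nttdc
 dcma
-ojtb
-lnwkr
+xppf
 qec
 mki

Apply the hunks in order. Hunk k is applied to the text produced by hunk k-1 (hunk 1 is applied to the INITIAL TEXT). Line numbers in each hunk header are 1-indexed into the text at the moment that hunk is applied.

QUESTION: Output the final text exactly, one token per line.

Answer: vjb
avqi
wrz
gjg
jdfyq
nttdc
dcma
xppf
qec
mki

Derivation:
Hunk 1: at line 7 remove [djqgo,yph,bis] add [lnwkr,qec] -> 10 lines: vjb ywed cfo iguc kedh dcma ojtb lnwkr qec mki
Hunk 2: at line 1 remove [cfo,iguc,kedh] add [bur,nttdc] -> 9 lines: vjb ywed bur nttdc dcma ojtb lnwkr qec mki
Hunk 3: at line 1 remove [bur] add [eybif,jdfyq] -> 10 lines: vjb ywed eybif jdfyq nttdc dcma ojtb lnwkr qec mki
Hunk 4: at line 1 remove [ywed,eybif] add [avqi,wrz,gjg] -> 11 lines: vjb avqi wrz gjg jdfyq nttdc dcma ojtb lnwkr qec mki
Hunk 5: at line 6 remove [ojtb,lnwkr] add [xppf] -> 10 lines: vjb avqi wrz gjg jdfyq nttdc dcma xppf qec mki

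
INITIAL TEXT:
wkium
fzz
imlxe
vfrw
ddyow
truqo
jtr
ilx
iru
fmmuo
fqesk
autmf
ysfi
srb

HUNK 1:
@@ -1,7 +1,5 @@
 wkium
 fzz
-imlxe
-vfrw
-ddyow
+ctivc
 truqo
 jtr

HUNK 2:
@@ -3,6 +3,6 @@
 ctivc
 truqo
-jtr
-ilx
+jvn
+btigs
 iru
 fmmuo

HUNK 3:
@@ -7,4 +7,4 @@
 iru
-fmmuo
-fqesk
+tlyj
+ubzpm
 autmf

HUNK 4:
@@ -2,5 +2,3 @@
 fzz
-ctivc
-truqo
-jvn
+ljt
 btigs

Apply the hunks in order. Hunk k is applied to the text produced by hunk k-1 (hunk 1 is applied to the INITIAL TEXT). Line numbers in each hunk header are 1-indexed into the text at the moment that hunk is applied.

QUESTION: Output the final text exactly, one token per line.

Answer: wkium
fzz
ljt
btigs
iru
tlyj
ubzpm
autmf
ysfi
srb

Derivation:
Hunk 1: at line 1 remove [imlxe,vfrw,ddyow] add [ctivc] -> 12 lines: wkium fzz ctivc truqo jtr ilx iru fmmuo fqesk autmf ysfi srb
Hunk 2: at line 3 remove [jtr,ilx] add [jvn,btigs] -> 12 lines: wkium fzz ctivc truqo jvn btigs iru fmmuo fqesk autmf ysfi srb
Hunk 3: at line 7 remove [fmmuo,fqesk] add [tlyj,ubzpm] -> 12 lines: wkium fzz ctivc truqo jvn btigs iru tlyj ubzpm autmf ysfi srb
Hunk 4: at line 2 remove [ctivc,truqo,jvn] add [ljt] -> 10 lines: wkium fzz ljt btigs iru tlyj ubzpm autmf ysfi srb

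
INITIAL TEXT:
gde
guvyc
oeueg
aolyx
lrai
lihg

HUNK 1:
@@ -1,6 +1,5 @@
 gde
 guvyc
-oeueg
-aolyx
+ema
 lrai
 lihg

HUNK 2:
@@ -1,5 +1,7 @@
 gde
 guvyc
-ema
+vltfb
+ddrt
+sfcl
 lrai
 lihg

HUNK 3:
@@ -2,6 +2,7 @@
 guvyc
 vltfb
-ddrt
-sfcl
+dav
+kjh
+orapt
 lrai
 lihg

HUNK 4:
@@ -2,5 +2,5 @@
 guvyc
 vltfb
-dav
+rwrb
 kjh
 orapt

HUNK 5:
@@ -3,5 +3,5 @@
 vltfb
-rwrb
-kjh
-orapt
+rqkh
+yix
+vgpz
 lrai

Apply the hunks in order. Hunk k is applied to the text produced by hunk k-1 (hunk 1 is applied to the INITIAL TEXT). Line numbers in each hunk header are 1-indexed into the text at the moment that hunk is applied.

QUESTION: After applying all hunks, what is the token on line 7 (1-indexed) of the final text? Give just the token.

Answer: lrai

Derivation:
Hunk 1: at line 1 remove [oeueg,aolyx] add [ema] -> 5 lines: gde guvyc ema lrai lihg
Hunk 2: at line 1 remove [ema] add [vltfb,ddrt,sfcl] -> 7 lines: gde guvyc vltfb ddrt sfcl lrai lihg
Hunk 3: at line 2 remove [ddrt,sfcl] add [dav,kjh,orapt] -> 8 lines: gde guvyc vltfb dav kjh orapt lrai lihg
Hunk 4: at line 2 remove [dav] add [rwrb] -> 8 lines: gde guvyc vltfb rwrb kjh orapt lrai lihg
Hunk 5: at line 3 remove [rwrb,kjh,orapt] add [rqkh,yix,vgpz] -> 8 lines: gde guvyc vltfb rqkh yix vgpz lrai lihg
Final line 7: lrai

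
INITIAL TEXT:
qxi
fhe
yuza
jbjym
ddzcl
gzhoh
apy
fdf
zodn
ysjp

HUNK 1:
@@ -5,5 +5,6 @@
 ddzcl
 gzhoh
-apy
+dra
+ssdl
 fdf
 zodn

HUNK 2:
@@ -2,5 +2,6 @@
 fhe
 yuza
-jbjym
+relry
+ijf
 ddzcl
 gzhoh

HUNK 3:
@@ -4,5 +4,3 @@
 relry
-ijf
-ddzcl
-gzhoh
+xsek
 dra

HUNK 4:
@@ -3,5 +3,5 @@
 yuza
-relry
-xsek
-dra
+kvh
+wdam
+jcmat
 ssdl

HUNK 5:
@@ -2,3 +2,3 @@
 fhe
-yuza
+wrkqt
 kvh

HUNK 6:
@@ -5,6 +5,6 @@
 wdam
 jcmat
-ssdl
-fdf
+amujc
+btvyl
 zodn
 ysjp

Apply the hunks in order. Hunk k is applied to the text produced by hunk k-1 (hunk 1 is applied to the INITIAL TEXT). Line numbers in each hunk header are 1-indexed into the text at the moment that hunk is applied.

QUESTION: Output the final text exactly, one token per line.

Hunk 1: at line 5 remove [apy] add [dra,ssdl] -> 11 lines: qxi fhe yuza jbjym ddzcl gzhoh dra ssdl fdf zodn ysjp
Hunk 2: at line 2 remove [jbjym] add [relry,ijf] -> 12 lines: qxi fhe yuza relry ijf ddzcl gzhoh dra ssdl fdf zodn ysjp
Hunk 3: at line 4 remove [ijf,ddzcl,gzhoh] add [xsek] -> 10 lines: qxi fhe yuza relry xsek dra ssdl fdf zodn ysjp
Hunk 4: at line 3 remove [relry,xsek,dra] add [kvh,wdam,jcmat] -> 10 lines: qxi fhe yuza kvh wdam jcmat ssdl fdf zodn ysjp
Hunk 5: at line 2 remove [yuza] add [wrkqt] -> 10 lines: qxi fhe wrkqt kvh wdam jcmat ssdl fdf zodn ysjp
Hunk 6: at line 5 remove [ssdl,fdf] add [amujc,btvyl] -> 10 lines: qxi fhe wrkqt kvh wdam jcmat amujc btvyl zodn ysjp

Answer: qxi
fhe
wrkqt
kvh
wdam
jcmat
amujc
btvyl
zodn
ysjp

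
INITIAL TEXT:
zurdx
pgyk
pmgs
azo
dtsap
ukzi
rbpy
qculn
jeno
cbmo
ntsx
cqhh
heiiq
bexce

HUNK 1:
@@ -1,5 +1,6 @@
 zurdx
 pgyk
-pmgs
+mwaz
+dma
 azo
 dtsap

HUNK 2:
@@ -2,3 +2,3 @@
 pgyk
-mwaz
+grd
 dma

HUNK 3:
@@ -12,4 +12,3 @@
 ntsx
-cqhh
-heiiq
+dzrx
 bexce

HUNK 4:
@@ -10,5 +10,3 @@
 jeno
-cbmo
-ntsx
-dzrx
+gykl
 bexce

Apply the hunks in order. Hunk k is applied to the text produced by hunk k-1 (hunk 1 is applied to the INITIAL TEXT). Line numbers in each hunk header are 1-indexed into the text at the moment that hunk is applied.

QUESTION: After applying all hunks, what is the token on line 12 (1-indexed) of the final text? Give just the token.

Answer: bexce

Derivation:
Hunk 1: at line 1 remove [pmgs] add [mwaz,dma] -> 15 lines: zurdx pgyk mwaz dma azo dtsap ukzi rbpy qculn jeno cbmo ntsx cqhh heiiq bexce
Hunk 2: at line 2 remove [mwaz] add [grd] -> 15 lines: zurdx pgyk grd dma azo dtsap ukzi rbpy qculn jeno cbmo ntsx cqhh heiiq bexce
Hunk 3: at line 12 remove [cqhh,heiiq] add [dzrx] -> 14 lines: zurdx pgyk grd dma azo dtsap ukzi rbpy qculn jeno cbmo ntsx dzrx bexce
Hunk 4: at line 10 remove [cbmo,ntsx,dzrx] add [gykl] -> 12 lines: zurdx pgyk grd dma azo dtsap ukzi rbpy qculn jeno gykl bexce
Final line 12: bexce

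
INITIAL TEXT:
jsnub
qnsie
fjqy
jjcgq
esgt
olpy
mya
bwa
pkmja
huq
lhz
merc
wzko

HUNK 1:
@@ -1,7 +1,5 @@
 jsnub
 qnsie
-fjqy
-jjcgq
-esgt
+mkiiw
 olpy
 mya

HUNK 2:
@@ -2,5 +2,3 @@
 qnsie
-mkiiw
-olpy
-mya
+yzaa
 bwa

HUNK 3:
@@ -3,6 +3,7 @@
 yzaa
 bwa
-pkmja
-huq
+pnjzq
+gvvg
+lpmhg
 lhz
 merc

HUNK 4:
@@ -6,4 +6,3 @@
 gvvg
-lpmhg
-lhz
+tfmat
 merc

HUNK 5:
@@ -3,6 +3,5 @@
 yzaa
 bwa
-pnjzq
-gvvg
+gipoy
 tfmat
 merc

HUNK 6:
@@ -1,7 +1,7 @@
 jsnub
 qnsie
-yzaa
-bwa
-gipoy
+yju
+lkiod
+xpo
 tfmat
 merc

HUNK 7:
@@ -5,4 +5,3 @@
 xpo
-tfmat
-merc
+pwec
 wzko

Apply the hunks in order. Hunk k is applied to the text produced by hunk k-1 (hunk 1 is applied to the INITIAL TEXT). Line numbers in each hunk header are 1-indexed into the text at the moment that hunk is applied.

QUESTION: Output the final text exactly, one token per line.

Hunk 1: at line 1 remove [fjqy,jjcgq,esgt] add [mkiiw] -> 11 lines: jsnub qnsie mkiiw olpy mya bwa pkmja huq lhz merc wzko
Hunk 2: at line 2 remove [mkiiw,olpy,mya] add [yzaa] -> 9 lines: jsnub qnsie yzaa bwa pkmja huq lhz merc wzko
Hunk 3: at line 3 remove [pkmja,huq] add [pnjzq,gvvg,lpmhg] -> 10 lines: jsnub qnsie yzaa bwa pnjzq gvvg lpmhg lhz merc wzko
Hunk 4: at line 6 remove [lpmhg,lhz] add [tfmat] -> 9 lines: jsnub qnsie yzaa bwa pnjzq gvvg tfmat merc wzko
Hunk 5: at line 3 remove [pnjzq,gvvg] add [gipoy] -> 8 lines: jsnub qnsie yzaa bwa gipoy tfmat merc wzko
Hunk 6: at line 1 remove [yzaa,bwa,gipoy] add [yju,lkiod,xpo] -> 8 lines: jsnub qnsie yju lkiod xpo tfmat merc wzko
Hunk 7: at line 5 remove [tfmat,merc] add [pwec] -> 7 lines: jsnub qnsie yju lkiod xpo pwec wzko

Answer: jsnub
qnsie
yju
lkiod
xpo
pwec
wzko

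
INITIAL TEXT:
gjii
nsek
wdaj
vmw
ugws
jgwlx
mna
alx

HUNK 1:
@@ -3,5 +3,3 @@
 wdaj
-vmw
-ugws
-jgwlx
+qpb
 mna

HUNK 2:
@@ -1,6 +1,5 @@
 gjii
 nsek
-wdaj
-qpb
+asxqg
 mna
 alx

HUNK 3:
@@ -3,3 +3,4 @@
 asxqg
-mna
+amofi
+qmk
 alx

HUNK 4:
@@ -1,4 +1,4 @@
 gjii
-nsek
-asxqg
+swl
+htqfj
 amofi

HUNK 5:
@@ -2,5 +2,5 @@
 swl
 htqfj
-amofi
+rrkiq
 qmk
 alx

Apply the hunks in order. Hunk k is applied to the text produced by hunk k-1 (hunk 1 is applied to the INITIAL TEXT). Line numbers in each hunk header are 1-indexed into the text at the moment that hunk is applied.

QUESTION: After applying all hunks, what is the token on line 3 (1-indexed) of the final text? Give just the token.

Answer: htqfj

Derivation:
Hunk 1: at line 3 remove [vmw,ugws,jgwlx] add [qpb] -> 6 lines: gjii nsek wdaj qpb mna alx
Hunk 2: at line 1 remove [wdaj,qpb] add [asxqg] -> 5 lines: gjii nsek asxqg mna alx
Hunk 3: at line 3 remove [mna] add [amofi,qmk] -> 6 lines: gjii nsek asxqg amofi qmk alx
Hunk 4: at line 1 remove [nsek,asxqg] add [swl,htqfj] -> 6 lines: gjii swl htqfj amofi qmk alx
Hunk 5: at line 2 remove [amofi] add [rrkiq] -> 6 lines: gjii swl htqfj rrkiq qmk alx
Final line 3: htqfj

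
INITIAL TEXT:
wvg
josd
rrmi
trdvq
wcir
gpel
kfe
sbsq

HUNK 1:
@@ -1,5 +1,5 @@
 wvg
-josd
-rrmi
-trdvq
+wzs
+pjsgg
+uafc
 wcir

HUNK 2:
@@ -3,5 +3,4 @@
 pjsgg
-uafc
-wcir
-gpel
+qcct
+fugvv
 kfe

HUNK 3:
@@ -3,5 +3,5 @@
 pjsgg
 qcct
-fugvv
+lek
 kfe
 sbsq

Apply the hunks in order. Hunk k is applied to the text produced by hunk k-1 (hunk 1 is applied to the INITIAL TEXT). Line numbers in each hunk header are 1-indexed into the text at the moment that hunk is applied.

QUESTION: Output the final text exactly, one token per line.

Hunk 1: at line 1 remove [josd,rrmi,trdvq] add [wzs,pjsgg,uafc] -> 8 lines: wvg wzs pjsgg uafc wcir gpel kfe sbsq
Hunk 2: at line 3 remove [uafc,wcir,gpel] add [qcct,fugvv] -> 7 lines: wvg wzs pjsgg qcct fugvv kfe sbsq
Hunk 3: at line 3 remove [fugvv] add [lek] -> 7 lines: wvg wzs pjsgg qcct lek kfe sbsq

Answer: wvg
wzs
pjsgg
qcct
lek
kfe
sbsq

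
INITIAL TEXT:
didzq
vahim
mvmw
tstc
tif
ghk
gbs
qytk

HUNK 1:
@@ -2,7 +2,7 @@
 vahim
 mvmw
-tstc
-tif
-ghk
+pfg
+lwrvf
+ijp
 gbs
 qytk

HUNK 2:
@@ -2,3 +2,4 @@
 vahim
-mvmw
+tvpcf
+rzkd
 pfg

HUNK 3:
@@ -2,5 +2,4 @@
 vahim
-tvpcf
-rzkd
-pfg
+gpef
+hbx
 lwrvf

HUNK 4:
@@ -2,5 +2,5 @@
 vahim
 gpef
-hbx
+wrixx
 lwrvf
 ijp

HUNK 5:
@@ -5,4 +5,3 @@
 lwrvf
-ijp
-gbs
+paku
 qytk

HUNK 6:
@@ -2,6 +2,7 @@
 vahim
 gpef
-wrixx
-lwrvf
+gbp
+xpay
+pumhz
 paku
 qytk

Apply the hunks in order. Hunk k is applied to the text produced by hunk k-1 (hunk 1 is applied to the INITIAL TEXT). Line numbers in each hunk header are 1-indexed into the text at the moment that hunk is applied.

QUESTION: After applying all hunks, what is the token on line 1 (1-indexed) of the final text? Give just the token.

Answer: didzq

Derivation:
Hunk 1: at line 2 remove [tstc,tif,ghk] add [pfg,lwrvf,ijp] -> 8 lines: didzq vahim mvmw pfg lwrvf ijp gbs qytk
Hunk 2: at line 2 remove [mvmw] add [tvpcf,rzkd] -> 9 lines: didzq vahim tvpcf rzkd pfg lwrvf ijp gbs qytk
Hunk 3: at line 2 remove [tvpcf,rzkd,pfg] add [gpef,hbx] -> 8 lines: didzq vahim gpef hbx lwrvf ijp gbs qytk
Hunk 4: at line 2 remove [hbx] add [wrixx] -> 8 lines: didzq vahim gpef wrixx lwrvf ijp gbs qytk
Hunk 5: at line 5 remove [ijp,gbs] add [paku] -> 7 lines: didzq vahim gpef wrixx lwrvf paku qytk
Hunk 6: at line 2 remove [wrixx,lwrvf] add [gbp,xpay,pumhz] -> 8 lines: didzq vahim gpef gbp xpay pumhz paku qytk
Final line 1: didzq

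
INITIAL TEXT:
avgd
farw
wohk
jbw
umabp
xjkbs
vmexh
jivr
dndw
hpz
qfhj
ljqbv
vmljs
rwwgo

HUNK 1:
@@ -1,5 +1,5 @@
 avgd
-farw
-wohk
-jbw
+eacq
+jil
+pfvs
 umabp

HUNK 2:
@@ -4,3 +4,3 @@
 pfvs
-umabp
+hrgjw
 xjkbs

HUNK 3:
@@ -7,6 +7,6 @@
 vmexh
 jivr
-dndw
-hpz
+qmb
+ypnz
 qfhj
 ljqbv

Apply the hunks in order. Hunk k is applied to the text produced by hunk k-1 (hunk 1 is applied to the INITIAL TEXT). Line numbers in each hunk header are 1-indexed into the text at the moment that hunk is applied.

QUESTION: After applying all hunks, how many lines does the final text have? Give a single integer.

Hunk 1: at line 1 remove [farw,wohk,jbw] add [eacq,jil,pfvs] -> 14 lines: avgd eacq jil pfvs umabp xjkbs vmexh jivr dndw hpz qfhj ljqbv vmljs rwwgo
Hunk 2: at line 4 remove [umabp] add [hrgjw] -> 14 lines: avgd eacq jil pfvs hrgjw xjkbs vmexh jivr dndw hpz qfhj ljqbv vmljs rwwgo
Hunk 3: at line 7 remove [dndw,hpz] add [qmb,ypnz] -> 14 lines: avgd eacq jil pfvs hrgjw xjkbs vmexh jivr qmb ypnz qfhj ljqbv vmljs rwwgo
Final line count: 14

Answer: 14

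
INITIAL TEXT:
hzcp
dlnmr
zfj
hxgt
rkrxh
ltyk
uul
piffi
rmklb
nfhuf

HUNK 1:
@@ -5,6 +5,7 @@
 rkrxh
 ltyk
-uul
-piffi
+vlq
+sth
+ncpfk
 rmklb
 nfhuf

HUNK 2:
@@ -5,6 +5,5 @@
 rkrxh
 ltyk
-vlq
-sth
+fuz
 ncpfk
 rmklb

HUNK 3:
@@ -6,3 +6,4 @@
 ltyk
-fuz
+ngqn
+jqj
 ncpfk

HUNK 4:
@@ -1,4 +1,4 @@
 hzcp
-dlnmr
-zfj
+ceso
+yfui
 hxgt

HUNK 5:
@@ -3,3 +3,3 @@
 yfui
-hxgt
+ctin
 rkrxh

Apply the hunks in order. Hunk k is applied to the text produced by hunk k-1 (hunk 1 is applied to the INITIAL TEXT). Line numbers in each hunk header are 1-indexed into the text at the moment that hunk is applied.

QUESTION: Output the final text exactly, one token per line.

Answer: hzcp
ceso
yfui
ctin
rkrxh
ltyk
ngqn
jqj
ncpfk
rmklb
nfhuf

Derivation:
Hunk 1: at line 5 remove [uul,piffi] add [vlq,sth,ncpfk] -> 11 lines: hzcp dlnmr zfj hxgt rkrxh ltyk vlq sth ncpfk rmklb nfhuf
Hunk 2: at line 5 remove [vlq,sth] add [fuz] -> 10 lines: hzcp dlnmr zfj hxgt rkrxh ltyk fuz ncpfk rmklb nfhuf
Hunk 3: at line 6 remove [fuz] add [ngqn,jqj] -> 11 lines: hzcp dlnmr zfj hxgt rkrxh ltyk ngqn jqj ncpfk rmklb nfhuf
Hunk 4: at line 1 remove [dlnmr,zfj] add [ceso,yfui] -> 11 lines: hzcp ceso yfui hxgt rkrxh ltyk ngqn jqj ncpfk rmklb nfhuf
Hunk 5: at line 3 remove [hxgt] add [ctin] -> 11 lines: hzcp ceso yfui ctin rkrxh ltyk ngqn jqj ncpfk rmklb nfhuf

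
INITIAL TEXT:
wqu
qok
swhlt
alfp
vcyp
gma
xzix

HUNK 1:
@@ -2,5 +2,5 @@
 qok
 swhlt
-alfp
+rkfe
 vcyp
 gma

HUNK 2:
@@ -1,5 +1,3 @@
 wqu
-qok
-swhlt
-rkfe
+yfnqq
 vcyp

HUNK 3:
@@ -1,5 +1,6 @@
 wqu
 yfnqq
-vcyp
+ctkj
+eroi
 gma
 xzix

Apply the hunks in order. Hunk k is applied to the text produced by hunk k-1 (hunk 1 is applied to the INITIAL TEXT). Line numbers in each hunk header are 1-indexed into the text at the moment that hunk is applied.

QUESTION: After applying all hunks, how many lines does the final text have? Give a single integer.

Answer: 6

Derivation:
Hunk 1: at line 2 remove [alfp] add [rkfe] -> 7 lines: wqu qok swhlt rkfe vcyp gma xzix
Hunk 2: at line 1 remove [qok,swhlt,rkfe] add [yfnqq] -> 5 lines: wqu yfnqq vcyp gma xzix
Hunk 3: at line 1 remove [vcyp] add [ctkj,eroi] -> 6 lines: wqu yfnqq ctkj eroi gma xzix
Final line count: 6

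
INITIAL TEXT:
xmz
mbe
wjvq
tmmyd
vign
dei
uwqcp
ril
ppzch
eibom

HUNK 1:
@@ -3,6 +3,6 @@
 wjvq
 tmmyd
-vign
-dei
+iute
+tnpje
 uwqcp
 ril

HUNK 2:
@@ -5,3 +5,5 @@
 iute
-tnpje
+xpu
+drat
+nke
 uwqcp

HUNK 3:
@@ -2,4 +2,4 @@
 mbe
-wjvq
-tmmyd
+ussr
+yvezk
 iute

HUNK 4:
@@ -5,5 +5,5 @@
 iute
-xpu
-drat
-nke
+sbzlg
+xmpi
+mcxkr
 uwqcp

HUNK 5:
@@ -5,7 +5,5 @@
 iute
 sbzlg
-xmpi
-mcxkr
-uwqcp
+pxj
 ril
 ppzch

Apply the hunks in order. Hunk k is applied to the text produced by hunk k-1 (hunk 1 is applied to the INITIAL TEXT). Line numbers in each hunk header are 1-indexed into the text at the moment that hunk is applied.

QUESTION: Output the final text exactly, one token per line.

Hunk 1: at line 3 remove [vign,dei] add [iute,tnpje] -> 10 lines: xmz mbe wjvq tmmyd iute tnpje uwqcp ril ppzch eibom
Hunk 2: at line 5 remove [tnpje] add [xpu,drat,nke] -> 12 lines: xmz mbe wjvq tmmyd iute xpu drat nke uwqcp ril ppzch eibom
Hunk 3: at line 2 remove [wjvq,tmmyd] add [ussr,yvezk] -> 12 lines: xmz mbe ussr yvezk iute xpu drat nke uwqcp ril ppzch eibom
Hunk 4: at line 5 remove [xpu,drat,nke] add [sbzlg,xmpi,mcxkr] -> 12 lines: xmz mbe ussr yvezk iute sbzlg xmpi mcxkr uwqcp ril ppzch eibom
Hunk 5: at line 5 remove [xmpi,mcxkr,uwqcp] add [pxj] -> 10 lines: xmz mbe ussr yvezk iute sbzlg pxj ril ppzch eibom

Answer: xmz
mbe
ussr
yvezk
iute
sbzlg
pxj
ril
ppzch
eibom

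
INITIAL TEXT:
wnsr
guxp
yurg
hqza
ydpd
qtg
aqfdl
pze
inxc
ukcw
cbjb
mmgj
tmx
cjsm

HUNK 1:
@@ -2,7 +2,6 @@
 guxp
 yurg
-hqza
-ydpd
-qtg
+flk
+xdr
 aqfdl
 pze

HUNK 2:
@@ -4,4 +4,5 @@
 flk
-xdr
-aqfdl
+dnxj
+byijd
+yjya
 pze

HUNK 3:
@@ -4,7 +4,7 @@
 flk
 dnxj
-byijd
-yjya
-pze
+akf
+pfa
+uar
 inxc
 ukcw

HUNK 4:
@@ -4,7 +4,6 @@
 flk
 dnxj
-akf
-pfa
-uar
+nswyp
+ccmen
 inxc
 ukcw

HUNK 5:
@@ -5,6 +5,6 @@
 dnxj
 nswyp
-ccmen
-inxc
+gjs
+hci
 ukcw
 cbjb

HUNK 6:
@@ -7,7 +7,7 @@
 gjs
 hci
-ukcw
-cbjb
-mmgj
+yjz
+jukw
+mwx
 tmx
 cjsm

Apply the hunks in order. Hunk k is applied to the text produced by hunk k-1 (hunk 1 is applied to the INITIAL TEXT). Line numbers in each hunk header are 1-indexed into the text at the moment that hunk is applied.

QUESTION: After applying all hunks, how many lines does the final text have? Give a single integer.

Hunk 1: at line 2 remove [hqza,ydpd,qtg] add [flk,xdr] -> 13 lines: wnsr guxp yurg flk xdr aqfdl pze inxc ukcw cbjb mmgj tmx cjsm
Hunk 2: at line 4 remove [xdr,aqfdl] add [dnxj,byijd,yjya] -> 14 lines: wnsr guxp yurg flk dnxj byijd yjya pze inxc ukcw cbjb mmgj tmx cjsm
Hunk 3: at line 4 remove [byijd,yjya,pze] add [akf,pfa,uar] -> 14 lines: wnsr guxp yurg flk dnxj akf pfa uar inxc ukcw cbjb mmgj tmx cjsm
Hunk 4: at line 4 remove [akf,pfa,uar] add [nswyp,ccmen] -> 13 lines: wnsr guxp yurg flk dnxj nswyp ccmen inxc ukcw cbjb mmgj tmx cjsm
Hunk 5: at line 5 remove [ccmen,inxc] add [gjs,hci] -> 13 lines: wnsr guxp yurg flk dnxj nswyp gjs hci ukcw cbjb mmgj tmx cjsm
Hunk 6: at line 7 remove [ukcw,cbjb,mmgj] add [yjz,jukw,mwx] -> 13 lines: wnsr guxp yurg flk dnxj nswyp gjs hci yjz jukw mwx tmx cjsm
Final line count: 13

Answer: 13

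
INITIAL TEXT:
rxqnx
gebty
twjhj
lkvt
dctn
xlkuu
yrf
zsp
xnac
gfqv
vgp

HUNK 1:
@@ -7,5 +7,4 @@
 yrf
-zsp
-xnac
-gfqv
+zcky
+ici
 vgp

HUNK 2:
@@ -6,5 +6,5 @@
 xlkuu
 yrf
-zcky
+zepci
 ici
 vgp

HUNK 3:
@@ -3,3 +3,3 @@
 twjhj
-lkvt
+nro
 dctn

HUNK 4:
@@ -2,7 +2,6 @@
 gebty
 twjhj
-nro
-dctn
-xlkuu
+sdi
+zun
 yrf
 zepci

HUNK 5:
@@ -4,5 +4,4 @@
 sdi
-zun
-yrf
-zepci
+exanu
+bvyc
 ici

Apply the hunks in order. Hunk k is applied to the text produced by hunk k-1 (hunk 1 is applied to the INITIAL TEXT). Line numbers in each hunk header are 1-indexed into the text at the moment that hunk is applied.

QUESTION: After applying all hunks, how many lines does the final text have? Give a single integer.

Hunk 1: at line 7 remove [zsp,xnac,gfqv] add [zcky,ici] -> 10 lines: rxqnx gebty twjhj lkvt dctn xlkuu yrf zcky ici vgp
Hunk 2: at line 6 remove [zcky] add [zepci] -> 10 lines: rxqnx gebty twjhj lkvt dctn xlkuu yrf zepci ici vgp
Hunk 3: at line 3 remove [lkvt] add [nro] -> 10 lines: rxqnx gebty twjhj nro dctn xlkuu yrf zepci ici vgp
Hunk 4: at line 2 remove [nro,dctn,xlkuu] add [sdi,zun] -> 9 lines: rxqnx gebty twjhj sdi zun yrf zepci ici vgp
Hunk 5: at line 4 remove [zun,yrf,zepci] add [exanu,bvyc] -> 8 lines: rxqnx gebty twjhj sdi exanu bvyc ici vgp
Final line count: 8

Answer: 8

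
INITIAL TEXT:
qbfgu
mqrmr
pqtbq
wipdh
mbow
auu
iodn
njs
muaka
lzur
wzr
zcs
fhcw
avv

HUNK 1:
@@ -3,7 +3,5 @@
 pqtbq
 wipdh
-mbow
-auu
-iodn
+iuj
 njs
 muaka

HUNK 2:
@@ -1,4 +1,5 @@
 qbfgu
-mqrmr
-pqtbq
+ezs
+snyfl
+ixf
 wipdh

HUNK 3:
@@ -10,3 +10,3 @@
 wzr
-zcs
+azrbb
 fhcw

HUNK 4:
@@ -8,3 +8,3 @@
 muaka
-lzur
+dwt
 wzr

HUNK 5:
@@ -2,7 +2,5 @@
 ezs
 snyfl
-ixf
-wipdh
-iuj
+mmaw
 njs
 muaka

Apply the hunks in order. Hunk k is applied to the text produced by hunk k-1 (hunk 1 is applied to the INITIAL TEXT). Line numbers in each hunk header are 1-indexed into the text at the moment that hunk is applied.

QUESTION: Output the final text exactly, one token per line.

Answer: qbfgu
ezs
snyfl
mmaw
njs
muaka
dwt
wzr
azrbb
fhcw
avv

Derivation:
Hunk 1: at line 3 remove [mbow,auu,iodn] add [iuj] -> 12 lines: qbfgu mqrmr pqtbq wipdh iuj njs muaka lzur wzr zcs fhcw avv
Hunk 2: at line 1 remove [mqrmr,pqtbq] add [ezs,snyfl,ixf] -> 13 lines: qbfgu ezs snyfl ixf wipdh iuj njs muaka lzur wzr zcs fhcw avv
Hunk 3: at line 10 remove [zcs] add [azrbb] -> 13 lines: qbfgu ezs snyfl ixf wipdh iuj njs muaka lzur wzr azrbb fhcw avv
Hunk 4: at line 8 remove [lzur] add [dwt] -> 13 lines: qbfgu ezs snyfl ixf wipdh iuj njs muaka dwt wzr azrbb fhcw avv
Hunk 5: at line 2 remove [ixf,wipdh,iuj] add [mmaw] -> 11 lines: qbfgu ezs snyfl mmaw njs muaka dwt wzr azrbb fhcw avv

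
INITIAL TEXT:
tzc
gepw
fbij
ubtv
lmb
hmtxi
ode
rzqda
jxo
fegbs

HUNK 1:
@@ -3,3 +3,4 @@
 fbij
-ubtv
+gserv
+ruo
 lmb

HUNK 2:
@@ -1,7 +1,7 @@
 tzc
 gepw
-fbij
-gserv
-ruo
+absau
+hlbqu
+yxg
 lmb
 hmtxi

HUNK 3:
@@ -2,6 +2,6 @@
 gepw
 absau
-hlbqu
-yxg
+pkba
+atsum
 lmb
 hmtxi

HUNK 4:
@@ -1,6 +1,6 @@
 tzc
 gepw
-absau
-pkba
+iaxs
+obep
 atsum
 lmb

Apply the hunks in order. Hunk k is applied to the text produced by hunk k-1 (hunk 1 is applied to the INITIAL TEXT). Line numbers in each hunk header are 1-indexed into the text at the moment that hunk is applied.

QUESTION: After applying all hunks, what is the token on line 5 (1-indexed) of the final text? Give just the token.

Answer: atsum

Derivation:
Hunk 1: at line 3 remove [ubtv] add [gserv,ruo] -> 11 lines: tzc gepw fbij gserv ruo lmb hmtxi ode rzqda jxo fegbs
Hunk 2: at line 1 remove [fbij,gserv,ruo] add [absau,hlbqu,yxg] -> 11 lines: tzc gepw absau hlbqu yxg lmb hmtxi ode rzqda jxo fegbs
Hunk 3: at line 2 remove [hlbqu,yxg] add [pkba,atsum] -> 11 lines: tzc gepw absau pkba atsum lmb hmtxi ode rzqda jxo fegbs
Hunk 4: at line 1 remove [absau,pkba] add [iaxs,obep] -> 11 lines: tzc gepw iaxs obep atsum lmb hmtxi ode rzqda jxo fegbs
Final line 5: atsum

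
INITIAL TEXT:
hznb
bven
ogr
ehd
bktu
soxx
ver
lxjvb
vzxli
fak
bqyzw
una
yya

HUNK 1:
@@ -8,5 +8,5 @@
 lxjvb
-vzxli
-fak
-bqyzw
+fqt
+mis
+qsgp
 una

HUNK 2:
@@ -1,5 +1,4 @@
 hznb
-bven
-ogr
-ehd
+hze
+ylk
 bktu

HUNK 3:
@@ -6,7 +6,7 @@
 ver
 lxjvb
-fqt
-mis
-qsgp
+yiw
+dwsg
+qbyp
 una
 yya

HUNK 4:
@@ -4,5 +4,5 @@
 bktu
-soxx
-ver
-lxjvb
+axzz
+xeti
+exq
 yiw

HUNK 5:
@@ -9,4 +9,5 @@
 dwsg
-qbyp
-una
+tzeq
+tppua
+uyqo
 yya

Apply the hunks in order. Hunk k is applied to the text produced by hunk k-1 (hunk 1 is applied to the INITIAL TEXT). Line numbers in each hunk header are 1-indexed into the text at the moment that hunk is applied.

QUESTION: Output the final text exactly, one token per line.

Hunk 1: at line 8 remove [vzxli,fak,bqyzw] add [fqt,mis,qsgp] -> 13 lines: hznb bven ogr ehd bktu soxx ver lxjvb fqt mis qsgp una yya
Hunk 2: at line 1 remove [bven,ogr,ehd] add [hze,ylk] -> 12 lines: hznb hze ylk bktu soxx ver lxjvb fqt mis qsgp una yya
Hunk 3: at line 6 remove [fqt,mis,qsgp] add [yiw,dwsg,qbyp] -> 12 lines: hznb hze ylk bktu soxx ver lxjvb yiw dwsg qbyp una yya
Hunk 4: at line 4 remove [soxx,ver,lxjvb] add [axzz,xeti,exq] -> 12 lines: hznb hze ylk bktu axzz xeti exq yiw dwsg qbyp una yya
Hunk 5: at line 9 remove [qbyp,una] add [tzeq,tppua,uyqo] -> 13 lines: hznb hze ylk bktu axzz xeti exq yiw dwsg tzeq tppua uyqo yya

Answer: hznb
hze
ylk
bktu
axzz
xeti
exq
yiw
dwsg
tzeq
tppua
uyqo
yya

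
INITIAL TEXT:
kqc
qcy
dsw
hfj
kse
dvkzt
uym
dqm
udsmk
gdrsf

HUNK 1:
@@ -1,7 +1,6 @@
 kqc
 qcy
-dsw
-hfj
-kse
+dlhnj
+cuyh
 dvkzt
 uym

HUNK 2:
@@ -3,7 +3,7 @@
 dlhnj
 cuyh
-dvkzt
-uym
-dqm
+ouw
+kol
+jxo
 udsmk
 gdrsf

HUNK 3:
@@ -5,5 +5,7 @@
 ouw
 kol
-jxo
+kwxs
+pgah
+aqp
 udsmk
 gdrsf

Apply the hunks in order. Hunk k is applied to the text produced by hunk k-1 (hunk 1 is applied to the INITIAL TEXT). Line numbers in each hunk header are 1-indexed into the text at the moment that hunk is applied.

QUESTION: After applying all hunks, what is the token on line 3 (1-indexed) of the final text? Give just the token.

Hunk 1: at line 1 remove [dsw,hfj,kse] add [dlhnj,cuyh] -> 9 lines: kqc qcy dlhnj cuyh dvkzt uym dqm udsmk gdrsf
Hunk 2: at line 3 remove [dvkzt,uym,dqm] add [ouw,kol,jxo] -> 9 lines: kqc qcy dlhnj cuyh ouw kol jxo udsmk gdrsf
Hunk 3: at line 5 remove [jxo] add [kwxs,pgah,aqp] -> 11 lines: kqc qcy dlhnj cuyh ouw kol kwxs pgah aqp udsmk gdrsf
Final line 3: dlhnj

Answer: dlhnj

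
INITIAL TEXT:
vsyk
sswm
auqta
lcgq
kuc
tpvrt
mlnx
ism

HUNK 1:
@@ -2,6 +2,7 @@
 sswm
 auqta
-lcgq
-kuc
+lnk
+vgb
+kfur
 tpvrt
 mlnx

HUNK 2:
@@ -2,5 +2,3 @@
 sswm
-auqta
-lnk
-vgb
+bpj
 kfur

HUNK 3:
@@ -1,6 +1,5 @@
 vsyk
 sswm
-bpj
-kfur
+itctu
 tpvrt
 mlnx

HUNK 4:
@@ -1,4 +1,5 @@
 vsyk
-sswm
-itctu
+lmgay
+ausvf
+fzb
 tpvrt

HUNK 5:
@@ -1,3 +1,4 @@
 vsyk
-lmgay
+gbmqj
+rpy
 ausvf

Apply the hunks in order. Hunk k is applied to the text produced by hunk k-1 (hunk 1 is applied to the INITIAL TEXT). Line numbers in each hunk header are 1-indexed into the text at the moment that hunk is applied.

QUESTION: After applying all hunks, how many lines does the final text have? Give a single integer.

Answer: 8

Derivation:
Hunk 1: at line 2 remove [lcgq,kuc] add [lnk,vgb,kfur] -> 9 lines: vsyk sswm auqta lnk vgb kfur tpvrt mlnx ism
Hunk 2: at line 2 remove [auqta,lnk,vgb] add [bpj] -> 7 lines: vsyk sswm bpj kfur tpvrt mlnx ism
Hunk 3: at line 1 remove [bpj,kfur] add [itctu] -> 6 lines: vsyk sswm itctu tpvrt mlnx ism
Hunk 4: at line 1 remove [sswm,itctu] add [lmgay,ausvf,fzb] -> 7 lines: vsyk lmgay ausvf fzb tpvrt mlnx ism
Hunk 5: at line 1 remove [lmgay] add [gbmqj,rpy] -> 8 lines: vsyk gbmqj rpy ausvf fzb tpvrt mlnx ism
Final line count: 8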